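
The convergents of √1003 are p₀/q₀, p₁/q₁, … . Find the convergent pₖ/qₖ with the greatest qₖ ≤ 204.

6049/191

√1003 = [31; 1, 2, 31, 2, 1, 62, …] (period length 6).
Convergents:
  p_0/q_0 = 31/1
  p_1/q_1 = 32/1
  p_2/q_2 = 95/3
  p_3/q_3 = 2977/94
  p_4/q_4 = 6049/191
  p_5/q_5 = 9026/285
q_4 = 191 ≤ 204 < 285 = q_5, so the answer is 6049/191.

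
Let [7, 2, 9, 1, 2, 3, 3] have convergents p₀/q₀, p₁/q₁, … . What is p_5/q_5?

Using pₖ = aₖpₖ₋₁ + pₖ₋₂, qₖ = aₖqₖ₋₁ + qₖ₋₂ (with p₋₁=1, p₋₂=0, q₋₁=0, q₋₂=1):
  k=0: a=7, p=7, q=1
  k=1: a=2, p=15, q=2
  k=2: a=9, p=142, q=19
  k=3: a=1, p=157, q=21
  k=4: a=2, p=456, q=61
  k=5: a=3, p=1525, q=204

1525/204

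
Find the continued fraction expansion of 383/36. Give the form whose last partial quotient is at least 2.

[10; 1, 1, 1, 3, 3]

383 = 10*36 + 23
36 = 1*23 + 13
23 = 1*13 + 10
13 = 1*10 + 3
10 = 3*3 + 1
3 = 3*1 + 0  (stop)
So 383/36 = [10; 1, 1, 1, 3, 3].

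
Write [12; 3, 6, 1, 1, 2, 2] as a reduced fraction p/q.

Using pₖ = aₖpₖ₋₁ + pₖ₋₂ and qₖ = aₖqₖ₋₁ + qₖ₋₂:
  k=0: a=12, p=12, q=1
  k=1: a=3, p=37, q=3
  k=2: a=6, p=234, q=19
  k=3: a=1, p=271, q=22
  k=4: a=1, p=505, q=41
  k=5: a=2, p=1281, q=104
  k=6: a=2, p=3067, q=249

3067/249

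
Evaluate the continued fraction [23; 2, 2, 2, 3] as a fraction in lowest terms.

960/41

Fold from the inside: start with 3/1.
  2 + 1/3 = 7/3
  2 + 3/7 = 17/7
  2 + 7/17 = 41/17
  23 + 17/41 = 960/41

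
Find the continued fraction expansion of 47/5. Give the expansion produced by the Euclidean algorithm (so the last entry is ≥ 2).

[9; 2, 2]

47 = 9×5 + 2
5 = 2×2 + 1
2 = 2×1 + 0  (stop)
So 47/5 = [9; 2, 2].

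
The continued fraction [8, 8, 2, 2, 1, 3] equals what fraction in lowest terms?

1778/219

Fold from the inside: start with 3/1.
  1 + 1/3 = 4/3
  2 + 3/4 = 11/4
  2 + 4/11 = 26/11
  8 + 11/26 = 219/26
  8 + 26/219 = 1778/219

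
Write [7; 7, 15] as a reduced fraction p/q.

757/106

Using pₖ = aₖpₖ₋₁ + pₖ₋₂ and qₖ = aₖqₖ₋₁ + qₖ₋₂:
  k=0: a=7, p=7, q=1
  k=1: a=7, p=50, q=7
  k=2: a=15, p=757, q=106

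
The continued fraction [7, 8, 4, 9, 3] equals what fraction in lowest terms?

Using pₖ = aₖpₖ₋₁ + pₖ₋₂ and qₖ = aₖqₖ₋₁ + qₖ₋₂:
  k=0: a=7, p=7, q=1
  k=1: a=8, p=57, q=8
  k=2: a=4, p=235, q=33
  k=3: a=9, p=2172, q=305
  k=4: a=3, p=6751, q=948

6751/948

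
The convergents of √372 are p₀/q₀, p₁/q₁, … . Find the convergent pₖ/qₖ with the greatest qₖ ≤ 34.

√372 = [19; 3, 2, 12, 2, 3, 38, …] (period length 6).
Convergents:
  p_0/q_0 = 19/1
  p_1/q_1 = 58/3
  p_2/q_2 = 135/7
  p_3/q_3 = 1678/87
q_2 = 7 ≤ 34 < 87 = q_3, so the answer is 135/7.

135/7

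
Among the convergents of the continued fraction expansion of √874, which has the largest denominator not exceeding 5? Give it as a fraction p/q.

√874 = [29; 1, 1, 3, 2, 3, 1, 1, 58, …] (period length 8).
Convergents:
  p_0/q_0 = 29/1
  p_1/q_1 = 30/1
  p_2/q_2 = 59/2
  p_3/q_3 = 207/7
q_2 = 2 ≤ 5 < 7 = q_3, so the answer is 59/2.

59/2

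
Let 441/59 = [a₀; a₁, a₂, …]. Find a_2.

441 = 7·59 + 28   →  a_0 = 7
59 = 2·28 + 3   →  a_1 = 2
28 = 9·3 + 1   →  a_2 = 9

9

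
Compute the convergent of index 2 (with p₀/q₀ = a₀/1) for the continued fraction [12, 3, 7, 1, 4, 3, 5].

271/22

Using pₖ = aₖpₖ₋₁ + pₖ₋₂, qₖ = aₖqₖ₋₁ + qₖ₋₂ (with p₋₁=1, p₋₂=0, q₋₁=0, q₋₂=1):
  k=0: a=12, p=12, q=1
  k=1: a=3, p=37, q=3
  k=2: a=7, p=271, q=22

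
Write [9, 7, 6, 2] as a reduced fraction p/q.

Fold from the inside: start with 2/1.
  6 + 1/2 = 13/2
  7 + 2/13 = 93/13
  9 + 13/93 = 850/93

850/93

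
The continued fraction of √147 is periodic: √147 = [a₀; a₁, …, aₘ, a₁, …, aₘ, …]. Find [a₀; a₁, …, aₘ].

[12; 8, 24]

a₀ = ⌊√147⌋ = 12.
With m₀=0, d₀=1 and mₖ₊₁ = dₖaₖ − mₖ, dₖ₊₁ = (n − mₖ₊₁²)/dₖ, aₖ₊₁ = ⌊(a₀+mₖ₊₁)/dₖ₊₁⌋:
  k=1: m=12, d=3, a=8
  k=2: m=12, d=1, a=24
d=1 and a=2a₀=24 at k=2, so the next step gives (m, d) = (12, 3) again — its k=1 value — and the period has length 2.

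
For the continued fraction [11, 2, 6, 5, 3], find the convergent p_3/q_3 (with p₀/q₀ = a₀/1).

Using pₖ = aₖpₖ₋₁ + pₖ₋₂, qₖ = aₖqₖ₋₁ + qₖ₋₂ (with p₋₁=1, p₋₂=0, q₋₁=0, q₋₂=1):
  k=0: a=11, p=11, q=1
  k=1: a=2, p=23, q=2
  k=2: a=6, p=149, q=13
  k=3: a=5, p=768, q=67

768/67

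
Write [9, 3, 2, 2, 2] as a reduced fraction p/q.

381/41

Fold from the inside: start with 2/1.
  2 + 1/2 = 5/2
  2 + 2/5 = 12/5
  3 + 5/12 = 41/12
  9 + 12/41 = 381/41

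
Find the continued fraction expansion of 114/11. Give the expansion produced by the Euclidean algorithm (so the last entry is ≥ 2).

114 = 10·11 + 4
11 = 2·4 + 3
4 = 1·3 + 1
3 = 3·1 + 0  (stop)
So 114/11 = [10; 2, 1, 3].

[10; 2, 1, 3]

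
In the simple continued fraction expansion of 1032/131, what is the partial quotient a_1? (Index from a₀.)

1032 = 7·131 + 115   →  a_0 = 7
131 = 1·115 + 16   →  a_1 = 1

1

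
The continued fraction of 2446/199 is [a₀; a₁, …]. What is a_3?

3

2446 = 12·199 + 58   →  a_0 = 12
199 = 3·58 + 25   →  a_1 = 3
58 = 2·25 + 8   →  a_2 = 2
25 = 3·8 + 1   →  a_3 = 3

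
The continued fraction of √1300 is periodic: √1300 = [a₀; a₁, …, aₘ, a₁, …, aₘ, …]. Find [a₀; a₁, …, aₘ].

a₀ = ⌊√1300⌋ = 36.
With m₀=0, d₀=1 and mₖ₊₁ = dₖaₖ − mₖ, dₖ₊₁ = (n − mₖ₊₁²)/dₖ, aₖ₊₁ = ⌊(a₀+mₖ₊₁)/dₖ₊₁⌋:
  k=1: m=36, d=4, a=18
  k=2: m=36, d=1, a=72
d=1 and a=2a₀=72 at k=2, so the next step gives (m, d) = (36, 4) again — its k=1 value — and the period has length 2.

[36; 18, 72]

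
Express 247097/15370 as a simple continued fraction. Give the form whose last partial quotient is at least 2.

[16; 13, 17, 17, 4]

247097 = 16×15370 + 1177
15370 = 13×1177 + 69
1177 = 17×69 + 4
69 = 17×4 + 1
4 = 4×1 + 0  (stop)
So 247097/15370 = [16; 13, 17, 17, 4].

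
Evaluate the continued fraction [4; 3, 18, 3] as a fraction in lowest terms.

727/168

Fold from the inside: start with 3/1.
  18 + 1/3 = 55/3
  3 + 3/55 = 168/55
  4 + 55/168 = 727/168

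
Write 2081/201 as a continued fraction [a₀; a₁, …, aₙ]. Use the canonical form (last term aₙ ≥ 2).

[10; 2, 1, 4, 1, 11]

2081 = 10×201 + 71
201 = 2×71 + 59
71 = 1×59 + 12
59 = 4×12 + 11
12 = 1×11 + 1
11 = 11×1 + 0  (stop)
So 2081/201 = [10; 2, 1, 4, 1, 11].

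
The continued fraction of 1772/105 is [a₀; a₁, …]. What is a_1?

1772 = 16·105 + 92   →  a_0 = 16
105 = 1·92 + 13   →  a_1 = 1

1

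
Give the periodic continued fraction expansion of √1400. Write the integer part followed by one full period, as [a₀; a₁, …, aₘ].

a₀ = ⌊√1400⌋ = 37.
With m₀=0, d₀=1 and mₖ₊₁ = dₖaₖ − mₖ, dₖ₊₁ = (n − mₖ₊₁²)/dₖ, aₖ₊₁ = ⌊(a₀+mₖ₊₁)/dₖ₊₁⌋:
  k=1: m=37, d=31, a=2
  k=2: m=25, d=25, a=2
  k=3: m=25, d=31, a=2
  k=4: m=37, d=1, a=74
d=1 and a=2a₀=74 at k=4, so the next step gives (m, d) = (37, 31) again — its k=1 value — and the period has length 4.

[37; 2, 2, 2, 74]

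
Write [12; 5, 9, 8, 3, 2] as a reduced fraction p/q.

32965/2703

Using pₖ = aₖpₖ₋₁ + pₖ₋₂ and qₖ = aₖqₖ₋₁ + qₖ₋₂:
  k=0: a=12, p=12, q=1
  k=1: a=5, p=61, q=5
  k=2: a=9, p=561, q=46
  k=3: a=8, p=4549, q=373
  k=4: a=3, p=14208, q=1165
  k=5: a=2, p=32965, q=2703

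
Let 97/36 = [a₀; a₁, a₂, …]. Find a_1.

1

97 = 2·36 + 25   →  a_0 = 2
36 = 1·25 + 11   →  a_1 = 1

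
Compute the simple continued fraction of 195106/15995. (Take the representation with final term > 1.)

195106 = 12*15995 + 3166
15995 = 5*3166 + 165
3166 = 19*165 + 31
165 = 5*31 + 10
31 = 3*10 + 1
10 = 10*1 + 0  (stop)
So 195106/15995 = [12; 5, 19, 5, 3, 10].

[12; 5, 19, 5, 3, 10]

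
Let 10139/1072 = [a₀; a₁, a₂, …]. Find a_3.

10139 = 9·1072 + 491   →  a_0 = 9
1072 = 2·491 + 90   →  a_1 = 2
491 = 5·90 + 41   →  a_2 = 5
90 = 2·41 + 8   →  a_3 = 2

2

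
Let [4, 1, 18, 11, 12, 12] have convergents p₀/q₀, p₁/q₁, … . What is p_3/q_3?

1039/210

Using pₖ = aₖpₖ₋₁ + pₖ₋₂, qₖ = aₖqₖ₋₁ + qₖ₋₂ (with p₋₁=1, p₋₂=0, q₋₁=0, q₋₂=1):
  k=0: a=4, p=4, q=1
  k=1: a=1, p=5, q=1
  k=2: a=18, p=94, q=19
  k=3: a=11, p=1039, q=210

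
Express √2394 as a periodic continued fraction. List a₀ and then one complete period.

[48; 1, 12, 1, 96]

a₀ = ⌊√2394⌋ = 48.
With m₀=0, d₀=1 and mₖ₊₁ = dₖaₖ − mₖ, dₖ₊₁ = (n − mₖ₊₁²)/dₖ, aₖ₊₁ = ⌊(a₀+mₖ₊₁)/dₖ₊₁⌋:
  k=1: m=48, d=90, a=1
  k=2: m=42, d=7, a=12
  k=3: m=42, d=90, a=1
  k=4: m=48, d=1, a=96
d=1 and a=2a₀=96 at k=4, so the next step gives (m, d) = (48, 90) again — its k=1 value — and the period has length 4.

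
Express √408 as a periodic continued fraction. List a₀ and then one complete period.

[20; 5, 40]

a₀ = ⌊√408⌋ = 20.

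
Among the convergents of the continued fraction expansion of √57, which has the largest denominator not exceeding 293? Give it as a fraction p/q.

√57 = [7; 1, 1, 4, 1, 1, 14, …] (period length 6).
Convergents:
  p_0/q_0 = 7/1
  p_1/q_1 = 8/1
  p_2/q_2 = 15/2
  p_3/q_3 = 68/9
  p_4/q_4 = 83/11
  p_5/q_5 = 151/20
  p_6/q_6 = 2197/291
  p_7/q_7 = 2348/311
q_6 = 291 ≤ 293 < 311 = q_7, so the answer is 2197/291.

2197/291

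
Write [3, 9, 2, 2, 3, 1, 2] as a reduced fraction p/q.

1783/574

Using pₖ = aₖpₖ₋₁ + pₖ₋₂ and qₖ = aₖqₖ₋₁ + qₖ₋₂:
  k=0: a=3, p=3, q=1
  k=1: a=9, p=28, q=9
  k=2: a=2, p=59, q=19
  k=3: a=2, p=146, q=47
  k=4: a=3, p=497, q=160
  k=5: a=1, p=643, q=207
  k=6: a=2, p=1783, q=574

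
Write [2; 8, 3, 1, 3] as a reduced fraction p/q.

Fold from the inside: start with 3/1.
  1 + 1/3 = 4/3
  3 + 3/4 = 15/4
  8 + 4/15 = 124/15
  2 + 15/124 = 263/124

263/124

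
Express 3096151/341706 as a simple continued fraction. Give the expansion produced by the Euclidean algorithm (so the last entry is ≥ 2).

[9; 16, 2, 3, 10, 15, 9, 2]

3096151 = 9×341706 + 20797
341706 = 16×20797 + 8954
20797 = 2×8954 + 2889
8954 = 3×2889 + 287
2889 = 10×287 + 19
287 = 15×19 + 2
19 = 9×2 + 1
2 = 2×1 + 0  (stop)
So 3096151/341706 = [9; 16, 2, 3, 10, 15, 9, 2].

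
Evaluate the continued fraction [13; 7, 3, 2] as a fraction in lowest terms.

Fold from the inside: start with 2/1.
  3 + 1/2 = 7/2
  7 + 2/7 = 51/7
  13 + 7/51 = 670/51

670/51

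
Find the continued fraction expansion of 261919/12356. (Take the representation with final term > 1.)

261919 = 21*12356 + 2443
12356 = 5*2443 + 141
2443 = 17*141 + 46
141 = 3*46 + 3
46 = 15*3 + 1
3 = 3*1 + 0  (stop)
So 261919/12356 = [21; 5, 17, 3, 15, 3].

[21; 5, 17, 3, 15, 3]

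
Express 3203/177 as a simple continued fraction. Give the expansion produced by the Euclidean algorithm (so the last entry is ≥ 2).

3203 = 18*177 + 17
177 = 10*17 + 7
17 = 2*7 + 3
7 = 2*3 + 1
3 = 3*1 + 0  (stop)
So 3203/177 = [18; 10, 2, 2, 3].

[18; 10, 2, 2, 3]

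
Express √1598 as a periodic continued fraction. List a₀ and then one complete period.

[39; 1, 38, 1, 78]

a₀ = ⌊√1598⌋ = 39.
With m₀=0, d₀=1 and mₖ₊₁ = dₖaₖ − mₖ, dₖ₊₁ = (n − mₖ₊₁²)/dₖ, aₖ₊₁ = ⌊(a₀+mₖ₊₁)/dₖ₊₁⌋:
  k=1: m=39, d=77, a=1
  k=2: m=38, d=2, a=38
  k=3: m=38, d=77, a=1
  k=4: m=39, d=1, a=78
d=1 and a=2a₀=78 at k=4, so the next step gives (m, d) = (39, 77) again — its k=1 value — and the period has length 4.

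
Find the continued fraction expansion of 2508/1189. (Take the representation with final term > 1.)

[2; 9, 6, 1, 5, 3]

2508 = 2*1189 + 130
1189 = 9*130 + 19
130 = 6*19 + 16
19 = 1*16 + 3
16 = 5*3 + 1
3 = 3*1 + 0  (stop)
So 2508/1189 = [2; 9, 6, 1, 5, 3].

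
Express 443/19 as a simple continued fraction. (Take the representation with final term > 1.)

443 = 23*19 + 6
19 = 3*6 + 1
6 = 6*1 + 0  (stop)
So 443/19 = [23; 3, 6].

[23; 3, 6]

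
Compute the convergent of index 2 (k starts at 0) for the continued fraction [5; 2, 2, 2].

27/5

Using pₖ = aₖpₖ₋₁ + pₖ₋₂, qₖ = aₖqₖ₋₁ + qₖ₋₂ (with p₋₁=1, p₋₂=0, q₋₁=0, q₋₂=1):
  k=0: a=5, p=5, q=1
  k=1: a=2, p=11, q=2
  k=2: a=2, p=27, q=5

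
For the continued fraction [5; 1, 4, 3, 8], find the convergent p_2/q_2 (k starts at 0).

29/5

Using pₖ = aₖpₖ₋₁ + pₖ₋₂, qₖ = aₖqₖ₋₁ + qₖ₋₂ (with p₋₁=1, p₋₂=0, q₋₁=0, q₋₂=1):
  k=0: a=5, p=5, q=1
  k=1: a=1, p=6, q=1
  k=2: a=4, p=29, q=5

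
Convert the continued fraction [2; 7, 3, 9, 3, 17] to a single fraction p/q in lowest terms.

Fold from the inside: start with 17/1.
  3 + 1/17 = 52/17
  9 + 17/52 = 485/52
  3 + 52/485 = 1507/485
  7 + 485/1507 = 11034/1507
  2 + 1507/11034 = 23575/11034

23575/11034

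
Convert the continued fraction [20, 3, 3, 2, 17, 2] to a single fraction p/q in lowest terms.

16751/825

Using pₖ = aₖpₖ₋₁ + pₖ₋₂ and qₖ = aₖqₖ₋₁ + qₖ₋₂:
  k=0: a=20, p=20, q=1
  k=1: a=3, p=61, q=3
  k=2: a=3, p=203, q=10
  k=3: a=2, p=467, q=23
  k=4: a=17, p=8142, q=401
  k=5: a=2, p=16751, q=825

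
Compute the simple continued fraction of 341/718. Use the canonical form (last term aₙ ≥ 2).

[0; 2, 9, 2, 8, 2]

341 = 0·718 + 341
718 = 2·341 + 36
341 = 9·36 + 17
36 = 2·17 + 2
17 = 8·2 + 1
2 = 2·1 + 0  (stop)
So 341/718 = [0; 2, 9, 2, 8, 2].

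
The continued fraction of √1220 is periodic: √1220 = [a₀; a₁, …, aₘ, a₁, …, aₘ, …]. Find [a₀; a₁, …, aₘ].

[34; 1, 12, 1, 68]

a₀ = ⌊√1220⌋ = 34.
With m₀=0, d₀=1 and mₖ₊₁ = dₖaₖ − mₖ, dₖ₊₁ = (n − mₖ₊₁²)/dₖ, aₖ₊₁ = ⌊(a₀+mₖ₊₁)/dₖ₊₁⌋:
  k=1: m=34, d=64, a=1
  k=2: m=30, d=5, a=12
  k=3: m=30, d=64, a=1
  k=4: m=34, d=1, a=68
d=1 and a=2a₀=68 at k=4, so the next step gives (m, d) = (34, 64) again — its k=1 value — and the period has length 4.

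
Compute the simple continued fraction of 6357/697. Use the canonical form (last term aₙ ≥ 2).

6357 = 9*697 + 84
697 = 8*84 + 25
84 = 3*25 + 9
25 = 2*9 + 7
9 = 1*7 + 2
7 = 3*2 + 1
2 = 2*1 + 0  (stop)
So 6357/697 = [9; 8, 3, 2, 1, 3, 2].

[9; 8, 3, 2, 1, 3, 2]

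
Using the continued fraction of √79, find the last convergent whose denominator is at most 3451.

12799/1440

√79 = [8; 1, 7, 1, 16, …] (period length 4).
Convergents:
  p_0/q_0 = 8/1
  p_1/q_1 = 9/1
  p_2/q_2 = 71/8
  p_3/q_3 = 80/9
  p_4/q_4 = 1351/152
  p_5/q_5 = 1431/161
  p_6/q_6 = 11368/1279
  p_7/q_7 = 12799/1440
  p_8/q_8 = 216152/24319
q_7 = 1440 ≤ 3451 < 24319 = q_8, so the answer is 12799/1440.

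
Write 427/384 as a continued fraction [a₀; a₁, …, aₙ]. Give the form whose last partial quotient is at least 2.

427 = 1×384 + 43
384 = 8×43 + 40
43 = 1×40 + 3
40 = 13×3 + 1
3 = 3×1 + 0  (stop)
So 427/384 = [1; 8, 1, 13, 3].

[1; 8, 1, 13, 3]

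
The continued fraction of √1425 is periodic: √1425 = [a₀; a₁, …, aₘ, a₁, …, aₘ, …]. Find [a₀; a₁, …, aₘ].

[37; 1, 2, 1, 74]

a₀ = ⌊√1425⌋ = 37.
With m₀=0, d₀=1 and mₖ₊₁ = dₖaₖ − mₖ, dₖ₊₁ = (n − mₖ₊₁²)/dₖ, aₖ₊₁ = ⌊(a₀+mₖ₊₁)/dₖ₊₁⌋:
  k=1: m=37, d=56, a=1
  k=2: m=19, d=19, a=2
  k=3: m=19, d=56, a=1
  k=4: m=37, d=1, a=74
d=1 and a=2a₀=74 at k=4, so the next step gives (m, d) = (37, 56) again — its k=1 value — and the period has length 4.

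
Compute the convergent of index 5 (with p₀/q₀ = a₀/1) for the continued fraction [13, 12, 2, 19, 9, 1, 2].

64027/4895

Using pₖ = aₖpₖ₋₁ + pₖ₋₂, qₖ = aₖqₖ₋₁ + qₖ₋₂ (with p₋₁=1, p₋₂=0, q₋₁=0, q₋₂=1):
  k=0: a=13, p=13, q=1
  k=1: a=12, p=157, q=12
  k=2: a=2, p=327, q=25
  k=3: a=19, p=6370, q=487
  k=4: a=9, p=57657, q=4408
  k=5: a=1, p=64027, q=4895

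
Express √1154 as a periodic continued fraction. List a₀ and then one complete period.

[33; 1, 32, 1, 66]

a₀ = ⌊√1154⌋ = 33.
With m₀=0, d₀=1 and mₖ₊₁ = dₖaₖ − mₖ, dₖ₊₁ = (n − mₖ₊₁²)/dₖ, aₖ₊₁ = ⌊(a₀+mₖ₊₁)/dₖ₊₁⌋:
  k=1: m=33, d=65, a=1
  k=2: m=32, d=2, a=32
  k=3: m=32, d=65, a=1
  k=4: m=33, d=1, a=66
d=1 and a=2a₀=66 at k=4, so the next step gives (m, d) = (33, 65) again — its k=1 value — and the period has length 4.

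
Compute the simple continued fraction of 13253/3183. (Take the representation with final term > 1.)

13253 = 4·3183 + 521
3183 = 6·521 + 57
521 = 9·57 + 8
57 = 7·8 + 1
8 = 8·1 + 0  (stop)
So 13253/3183 = [4; 6, 9, 7, 8].

[4; 6, 9, 7, 8]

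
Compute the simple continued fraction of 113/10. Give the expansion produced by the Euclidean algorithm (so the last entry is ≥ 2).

[11; 3, 3]

113 = 11*10 + 3
10 = 3*3 + 1
3 = 3*1 + 0  (stop)
So 113/10 = [11; 3, 3].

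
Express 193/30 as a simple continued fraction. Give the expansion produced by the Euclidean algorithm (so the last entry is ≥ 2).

193 = 6*30 + 13
30 = 2*13 + 4
13 = 3*4 + 1
4 = 4*1 + 0  (stop)
So 193/30 = [6; 2, 3, 4].

[6; 2, 3, 4]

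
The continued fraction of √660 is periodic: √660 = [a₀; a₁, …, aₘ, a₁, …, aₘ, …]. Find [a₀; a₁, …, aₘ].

[25; 1, 2, 4, 2, 1, 50]

a₀ = ⌊√660⌋ = 25.
With m₀=0, d₀=1 and mₖ₊₁ = dₖaₖ − mₖ, dₖ₊₁ = (n − mₖ₊₁²)/dₖ, aₖ₊₁ = ⌊(a₀+mₖ₊₁)/dₖ₊₁⌋:
  k=1: m=25, d=35, a=1
  k=2: m=10, d=16, a=2
  k=3: m=22, d=11, a=4
  k=4: m=22, d=16, a=2
  k=5: m=10, d=35, a=1
  k=6: m=25, d=1, a=50
d=1 and a=2a₀=50 at k=6, so the next step gives (m, d) = (25, 35) again — its k=1 value — and the period has length 6.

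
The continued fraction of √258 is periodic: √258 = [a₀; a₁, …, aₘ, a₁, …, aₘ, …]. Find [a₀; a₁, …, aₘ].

[16; 16, 32]

a₀ = ⌊√258⌋ = 16.
With m₀=0, d₀=1 and mₖ₊₁ = dₖaₖ − mₖ, dₖ₊₁ = (n − mₖ₊₁²)/dₖ, aₖ₊₁ = ⌊(a₀+mₖ₊₁)/dₖ₊₁⌋:
  k=1: m=16, d=2, a=16
  k=2: m=16, d=1, a=32
d=1 and a=2a₀=32 at k=2, so the next step gives (m, d) = (16, 2) again — its k=1 value — and the period has length 2.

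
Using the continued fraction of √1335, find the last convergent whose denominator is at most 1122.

24261/664

√1335 = [36; 1, 1, 6, 7, 6, 1, 1, 72, …] (period length 8).
Convergents:
  p_0/q_0 = 36/1
  p_1/q_1 = 37/1
  p_2/q_2 = 73/2
  p_3/q_3 = 475/13
  p_4/q_4 = 3398/93
  p_5/q_5 = 20863/571
  p_6/q_6 = 24261/664
  p_7/q_7 = 45124/1235
q_6 = 664 ≤ 1122 < 1235 = q_7, so the answer is 24261/664.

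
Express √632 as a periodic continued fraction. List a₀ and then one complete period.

a₀ = ⌊√632⌋ = 25.
With m₀=0, d₀=1 and mₖ₊₁ = dₖaₖ − mₖ, dₖ₊₁ = (n − mₖ₊₁²)/dₖ, aₖ₊₁ = ⌊(a₀+mₖ₊₁)/dₖ₊₁⌋:
  k=1: m=25, d=7, a=7
  k=2: m=24, d=8, a=6
  k=3: m=24, d=7, a=7
  k=4: m=25, d=1, a=50
d=1 and a=2a₀=50 at k=4, so the next step gives (m, d) = (25, 7) again — its k=1 value — and the period has length 4.

[25; 7, 6, 7, 50]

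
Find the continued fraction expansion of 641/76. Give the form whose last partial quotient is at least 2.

641 = 8*76 + 33
76 = 2*33 + 10
33 = 3*10 + 3
10 = 3*3 + 1
3 = 3*1 + 0  (stop)
So 641/76 = [8; 2, 3, 3, 3].

[8; 2, 3, 3, 3]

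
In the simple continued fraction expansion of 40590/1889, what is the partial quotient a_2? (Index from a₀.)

40590 = 21·1889 + 921   →  a_0 = 21
1889 = 2·921 + 47   →  a_1 = 2
921 = 19·47 + 28   →  a_2 = 19

19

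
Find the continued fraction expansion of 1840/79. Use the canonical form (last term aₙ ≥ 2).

[23; 3, 2, 3, 3]

1840 = 23*79 + 23
79 = 3*23 + 10
23 = 2*10 + 3
10 = 3*3 + 1
3 = 3*1 + 0  (stop)
So 1840/79 = [23; 3, 2, 3, 3].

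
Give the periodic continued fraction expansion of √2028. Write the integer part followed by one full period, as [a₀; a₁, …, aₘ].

[45; 30, 90]

a₀ = ⌊√2028⌋ = 45.
With m₀=0, d₀=1 and mₖ₊₁ = dₖaₖ − mₖ, dₖ₊₁ = (n − mₖ₊₁²)/dₖ, aₖ₊₁ = ⌊(a₀+mₖ₊₁)/dₖ₊₁⌋:
  k=1: m=45, d=3, a=30
  k=2: m=45, d=1, a=90
d=1 and a=2a₀=90 at k=2, so the next step gives (m, d) = (45, 3) again — its k=1 value — and the period has length 2.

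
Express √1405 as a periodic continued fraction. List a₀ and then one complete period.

[37; 2, 14, 2, 74]

a₀ = ⌊√1405⌋ = 37.
With m₀=0, d₀=1 and mₖ₊₁ = dₖaₖ − mₖ, dₖ₊₁ = (n − mₖ₊₁²)/dₖ, aₖ₊₁ = ⌊(a₀+mₖ₊₁)/dₖ₊₁⌋:
  k=1: m=37, d=36, a=2
  k=2: m=35, d=5, a=14
  k=3: m=35, d=36, a=2
  k=4: m=37, d=1, a=74
d=1 and a=2a₀=74 at k=4, so the next step gives (m, d) = (37, 36) again — its k=1 value — and the period has length 4.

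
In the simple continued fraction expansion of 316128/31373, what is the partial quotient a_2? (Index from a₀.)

12

316128 = 10·31373 + 2398   →  a_0 = 10
31373 = 13·2398 + 199   →  a_1 = 13
2398 = 12·199 + 10   →  a_2 = 12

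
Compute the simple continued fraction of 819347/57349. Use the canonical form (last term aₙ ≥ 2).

819347 = 14×57349 + 16461
57349 = 3×16461 + 7966
16461 = 2×7966 + 529
7966 = 15×529 + 31
529 = 17×31 + 2
31 = 15×2 + 1
2 = 2×1 + 0  (stop)
So 819347/57349 = [14; 3, 2, 15, 17, 15, 2].

[14; 3, 2, 15, 17, 15, 2]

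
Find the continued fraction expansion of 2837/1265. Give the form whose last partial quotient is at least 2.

[2; 4, 8, 3, 2, 1, 3]

2837 = 2·1265 + 307
1265 = 4·307 + 37
307 = 8·37 + 11
37 = 3·11 + 4
11 = 2·4 + 3
4 = 1·3 + 1
3 = 3·1 + 0  (stop)
So 2837/1265 = [2; 4, 8, 3, 2, 1, 3].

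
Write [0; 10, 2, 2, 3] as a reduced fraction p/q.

17/177

Fold from the inside: start with 3/1.
  2 + 1/3 = 7/3
  2 + 3/7 = 17/7
  10 + 7/17 = 177/17
  0 + 17/177 = 17/177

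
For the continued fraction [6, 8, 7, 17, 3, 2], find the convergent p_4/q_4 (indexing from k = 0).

Using pₖ = aₖpₖ₋₁ + pₖ₋₂, qₖ = aₖqₖ₋₁ + qₖ₋₂ (with p₋₁=1, p₋₂=0, q₋₁=0, q₋₂=1):
  k=0: a=6, p=6, q=1
  k=1: a=8, p=49, q=8
  k=2: a=7, p=349, q=57
  k=3: a=17, p=5982, q=977
  k=4: a=3, p=18295, q=2988

18295/2988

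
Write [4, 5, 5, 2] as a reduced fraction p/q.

239/57

Using pₖ = aₖpₖ₋₁ + pₖ₋₂ and qₖ = aₖqₖ₋₁ + qₖ₋₂:
  k=0: a=4, p=4, q=1
  k=1: a=5, p=21, q=5
  k=2: a=5, p=109, q=26
  k=3: a=2, p=239, q=57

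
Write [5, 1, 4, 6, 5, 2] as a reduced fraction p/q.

Fold from the inside: start with 2/1.
  5 + 1/2 = 11/2
  6 + 2/11 = 68/11
  4 + 11/68 = 283/68
  1 + 68/283 = 351/283
  5 + 283/351 = 2038/351

2038/351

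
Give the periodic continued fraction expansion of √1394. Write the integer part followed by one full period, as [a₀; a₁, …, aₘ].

a₀ = ⌊√1394⌋ = 37.
With m₀=0, d₀=1 and mₖ₊₁ = dₖaₖ − mₖ, dₖ₊₁ = (n − mₖ₊₁²)/dₖ, aₖ₊₁ = ⌊(a₀+mₖ₊₁)/dₖ₊₁⌋:
  k=1: m=37, d=25, a=2
  k=2: m=13, d=49, a=1
  k=3: m=36, d=2, a=36
  k=4: m=36, d=49, a=1
  k=5: m=13, d=25, a=2
  k=6: m=37, d=1, a=74
d=1 and a=2a₀=74 at k=6, so the next step gives (m, d) = (37, 25) again — its k=1 value — and the period has length 6.

[37; 2, 1, 36, 1, 2, 74]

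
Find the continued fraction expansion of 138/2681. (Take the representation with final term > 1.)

[0; 19, 2, 2, 1, 19]

138 = 0·2681 + 138
2681 = 19·138 + 59
138 = 2·59 + 20
59 = 2·20 + 19
20 = 1·19 + 1
19 = 19·1 + 0  (stop)
So 138/2681 = [0; 19, 2, 2, 1, 19].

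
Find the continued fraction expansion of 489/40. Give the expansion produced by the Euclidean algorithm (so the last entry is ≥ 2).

[12; 4, 2, 4]

489 = 12×40 + 9
40 = 4×9 + 4
9 = 2×4 + 1
4 = 4×1 + 0  (stop)
So 489/40 = [12; 4, 2, 4].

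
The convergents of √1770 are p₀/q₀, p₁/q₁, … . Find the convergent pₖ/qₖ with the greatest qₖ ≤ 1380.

√1770 = [42; 14, 84, …] (period length 2).
Convergents:
  p_0/q_0 = 42/1
  p_1/q_1 = 589/14
  p_2/q_2 = 49518/1177
  p_3/q_3 = 693841/16492
q_2 = 1177 ≤ 1380 < 16492 = q_3, so the answer is 49518/1177.

49518/1177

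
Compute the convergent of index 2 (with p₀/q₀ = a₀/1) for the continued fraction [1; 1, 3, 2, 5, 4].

Using pₖ = aₖpₖ₋₁ + pₖ₋₂, qₖ = aₖqₖ₋₁ + qₖ₋₂ (with p₋₁=1, p₋₂=0, q₋₁=0, q₋₂=1):
  k=0: a=1, p=1, q=1
  k=1: a=1, p=2, q=1
  k=2: a=3, p=7, q=4

7/4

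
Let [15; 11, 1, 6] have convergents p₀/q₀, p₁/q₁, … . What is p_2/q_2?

Using pₖ = aₖpₖ₋₁ + pₖ₋₂, qₖ = aₖqₖ₋₁ + qₖ₋₂ (with p₋₁=1, p₋₂=0, q₋₁=0, q₋₂=1):
  k=0: a=15, p=15, q=1
  k=1: a=11, p=166, q=11
  k=2: a=1, p=181, q=12

181/12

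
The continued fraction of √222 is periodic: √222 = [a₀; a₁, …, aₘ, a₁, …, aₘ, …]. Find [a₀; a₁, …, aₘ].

a₀ = ⌊√222⌋ = 14.
With m₀=0, d₀=1 and mₖ₊₁ = dₖaₖ − mₖ, dₖ₊₁ = (n − mₖ₊₁²)/dₖ, aₖ₊₁ = ⌊(a₀+mₖ₊₁)/dₖ₊₁⌋:
  k=1: m=14, d=26, a=1
  k=2: m=12, d=3, a=8
  k=3: m=12, d=26, a=1
  k=4: m=14, d=1, a=28
d=1 and a=2a₀=28 at k=4, so the next step gives (m, d) = (14, 26) again — its k=1 value — and the period has length 4.

[14; 1, 8, 1, 28]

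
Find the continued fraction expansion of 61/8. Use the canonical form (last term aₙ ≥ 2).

[7; 1, 1, 1, 2]

61 = 7*8 + 5
8 = 1*5 + 3
5 = 1*3 + 2
3 = 1*2 + 1
2 = 2*1 + 0  (stop)
So 61/8 = [7; 1, 1, 1, 2].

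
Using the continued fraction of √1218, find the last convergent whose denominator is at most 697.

√1218 = [34; 1, 8, 1, 68, …] (period length 4).
Convergents:
  p_0/q_0 = 34/1
  p_1/q_1 = 35/1
  p_2/q_2 = 314/9
  p_3/q_3 = 349/10
  p_4/q_4 = 24046/689
  p_5/q_5 = 24395/699
q_4 = 689 ≤ 697 < 699 = q_5, so the answer is 24046/689.

24046/689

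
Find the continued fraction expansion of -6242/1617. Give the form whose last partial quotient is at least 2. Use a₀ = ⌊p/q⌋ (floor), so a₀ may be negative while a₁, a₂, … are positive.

[-4; 7, 6, 2, 5, 3]

-6242 = -4*1617 + 226
1617 = 7*226 + 35
226 = 6*35 + 16
35 = 2*16 + 3
16 = 5*3 + 1
3 = 3*1 + 0  (stop)
So -6242/1617 = [-4; 7, 6, 2, 5, 3].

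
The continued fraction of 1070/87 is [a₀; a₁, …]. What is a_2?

1070 = 12·87 + 26   →  a_0 = 12
87 = 3·26 + 9   →  a_1 = 3
26 = 2·9 + 8   →  a_2 = 2

2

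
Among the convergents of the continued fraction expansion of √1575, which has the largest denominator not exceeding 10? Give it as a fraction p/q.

√1575 = [39; 1, 2, 5, 2, 1, 78, …] (period length 6).
Convergents:
  p_0/q_0 = 39/1
  p_1/q_1 = 40/1
  p_2/q_2 = 119/3
  p_3/q_3 = 635/16
q_2 = 3 ≤ 10 < 16 = q_3, so the answer is 119/3.

119/3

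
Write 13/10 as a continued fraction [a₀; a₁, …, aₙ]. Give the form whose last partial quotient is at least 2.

13 = 1×10 + 3
10 = 3×3 + 1
3 = 3×1 + 0  (stop)
So 13/10 = [1; 3, 3].

[1; 3, 3]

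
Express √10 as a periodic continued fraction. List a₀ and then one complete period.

a₀ = ⌊√10⌋ = 3.
With m₀=0, d₀=1 and mₖ₊₁ = dₖaₖ − mₖ, dₖ₊₁ = (n − mₖ₊₁²)/dₖ, aₖ₊₁ = ⌊(a₀+mₖ₊₁)/dₖ₊₁⌋:
  k=1: m=3, d=1, a=6
d=1 and a=2a₀=6 at k=1, so the next step gives (m, d) = (3, 1) again — its k=1 value — and the period has length 1.

[3; 6]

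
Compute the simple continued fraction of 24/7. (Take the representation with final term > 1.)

24 = 3*7 + 3
7 = 2*3 + 1
3 = 3*1 + 0  (stop)
So 24/7 = [3; 2, 3].

[3; 2, 3]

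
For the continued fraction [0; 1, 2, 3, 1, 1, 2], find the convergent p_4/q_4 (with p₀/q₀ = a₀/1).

9/13

Using pₖ = aₖpₖ₋₁ + pₖ₋₂, qₖ = aₖqₖ₋₁ + qₖ₋₂ (with p₋₁=1, p₋₂=0, q₋₁=0, q₋₂=1):
  k=0: a=0, p=0, q=1
  k=1: a=1, p=1, q=1
  k=2: a=2, p=2, q=3
  k=3: a=3, p=7, q=10
  k=4: a=1, p=9, q=13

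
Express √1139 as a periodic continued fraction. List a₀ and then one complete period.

[33; 1, 2, 1, 66]

a₀ = ⌊√1139⌋ = 33.
With m₀=0, d₀=1 and mₖ₊₁ = dₖaₖ − mₖ, dₖ₊₁ = (n − mₖ₊₁²)/dₖ, aₖ₊₁ = ⌊(a₀+mₖ₊₁)/dₖ₊₁⌋:
  k=1: m=33, d=50, a=1
  k=2: m=17, d=17, a=2
  k=3: m=17, d=50, a=1
  k=4: m=33, d=1, a=66
d=1 and a=2a₀=66 at k=4, so the next step gives (m, d) = (33, 50) again — its k=1 value — and the period has length 4.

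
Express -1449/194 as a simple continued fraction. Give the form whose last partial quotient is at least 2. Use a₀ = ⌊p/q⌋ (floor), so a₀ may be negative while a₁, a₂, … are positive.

[-8; 1, 1, 7, 1, 1, 2, 2]

-1449 = -8×194 + 103
194 = 1×103 + 91
103 = 1×91 + 12
91 = 7×12 + 7
12 = 1×7 + 5
7 = 1×5 + 2
5 = 2×2 + 1
2 = 2×1 + 0  (stop)
So -1449/194 = [-8; 1, 1, 7, 1, 1, 2, 2].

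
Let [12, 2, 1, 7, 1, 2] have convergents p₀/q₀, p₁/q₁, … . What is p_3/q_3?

Using pₖ = aₖpₖ₋₁ + pₖ₋₂, qₖ = aₖqₖ₋₁ + qₖ₋₂ (with p₋₁=1, p₋₂=0, q₋₁=0, q₋₂=1):
  k=0: a=12, p=12, q=1
  k=1: a=2, p=25, q=2
  k=2: a=1, p=37, q=3
  k=3: a=7, p=284, q=23

284/23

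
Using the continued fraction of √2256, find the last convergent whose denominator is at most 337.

√2256 = [47; 2, 94, …] (period length 2).
Convergents:
  p_0/q_0 = 47/1
  p_1/q_1 = 95/2
  p_2/q_2 = 8977/189
  p_3/q_3 = 18049/380
q_2 = 189 ≤ 337 < 380 = q_3, so the answer is 8977/189.

8977/189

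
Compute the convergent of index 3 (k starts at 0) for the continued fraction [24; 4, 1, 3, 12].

460/19

Using pₖ = aₖpₖ₋₁ + pₖ₋₂, qₖ = aₖqₖ₋₁ + qₖ₋₂ (with p₋₁=1, p₋₂=0, q₋₁=0, q₋₂=1):
  k=0: a=24, p=24, q=1
  k=1: a=4, p=97, q=4
  k=2: a=1, p=121, q=5
  k=3: a=3, p=460, q=19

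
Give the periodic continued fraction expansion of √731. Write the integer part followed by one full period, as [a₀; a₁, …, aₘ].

a₀ = ⌊√731⌋ = 27.
With m₀=0, d₀=1 and mₖ₊₁ = dₖaₖ − mₖ, dₖ₊₁ = (n − mₖ₊₁²)/dₖ, aₖ₊₁ = ⌊(a₀+mₖ₊₁)/dₖ₊₁⌋:
  k=1: m=27, d=2, a=27
  k=2: m=27, d=1, a=54
d=1 and a=2a₀=54 at k=2, so the next step gives (m, d) = (27, 2) again — its k=1 value — and the period has length 2.

[27; 27, 54]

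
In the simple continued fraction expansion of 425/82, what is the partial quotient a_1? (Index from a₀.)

425 = 5·82 + 15   →  a_0 = 5
82 = 5·15 + 7   →  a_1 = 5

5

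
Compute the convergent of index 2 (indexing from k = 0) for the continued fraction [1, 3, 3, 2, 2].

13/10

Using pₖ = aₖpₖ₋₁ + pₖ₋₂, qₖ = aₖqₖ₋₁ + qₖ₋₂ (with p₋₁=1, p₋₂=0, q₋₁=0, q₋₂=1):
  k=0: a=1, p=1, q=1
  k=1: a=3, p=4, q=3
  k=2: a=3, p=13, q=10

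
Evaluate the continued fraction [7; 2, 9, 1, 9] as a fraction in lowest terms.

Fold from the inside: start with 9/1.
  1 + 1/9 = 10/9
  9 + 9/10 = 99/10
  2 + 10/99 = 208/99
  7 + 99/208 = 1555/208

1555/208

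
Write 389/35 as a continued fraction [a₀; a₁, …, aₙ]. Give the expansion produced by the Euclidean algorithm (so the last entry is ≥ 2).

389 = 11·35 + 4
35 = 8·4 + 3
4 = 1·3 + 1
3 = 3·1 + 0  (stop)
So 389/35 = [11; 8, 1, 3].

[11; 8, 1, 3]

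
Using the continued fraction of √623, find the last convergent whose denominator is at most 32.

√623 = [24; 1, 23, 1, 48, …] (period length 4).
Convergents:
  p_0/q_0 = 24/1
  p_1/q_1 = 25/1
  p_2/q_2 = 599/24
  p_3/q_3 = 624/25
  p_4/q_4 = 30551/1224
q_3 = 25 ≤ 32 < 1224 = q_4, so the answer is 624/25.

624/25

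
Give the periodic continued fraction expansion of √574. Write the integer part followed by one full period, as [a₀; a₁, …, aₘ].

[23; 1, 22, 1, 46]

a₀ = ⌊√574⌋ = 23.
With m₀=0, d₀=1 and mₖ₊₁ = dₖaₖ − mₖ, dₖ₊₁ = (n − mₖ₊₁²)/dₖ, aₖ₊₁ = ⌊(a₀+mₖ₊₁)/dₖ₊₁⌋:
  k=1: m=23, d=45, a=1
  k=2: m=22, d=2, a=22
  k=3: m=22, d=45, a=1
  k=4: m=23, d=1, a=46
d=1 and a=2a₀=46 at k=4, so the next step gives (m, d) = (23, 45) again — its k=1 value — and the period has length 4.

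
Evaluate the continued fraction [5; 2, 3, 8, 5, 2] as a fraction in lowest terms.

3541/652

Fold from the inside: start with 2/1.
  5 + 1/2 = 11/2
  8 + 2/11 = 90/11
  3 + 11/90 = 281/90
  2 + 90/281 = 652/281
  5 + 281/652 = 3541/652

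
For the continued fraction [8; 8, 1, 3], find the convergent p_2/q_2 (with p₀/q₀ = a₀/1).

Using pₖ = aₖpₖ₋₁ + pₖ₋₂, qₖ = aₖqₖ₋₁ + qₖ₋₂ (with p₋₁=1, p₋₂=0, q₋₁=0, q₋₂=1):
  k=0: a=8, p=8, q=1
  k=1: a=8, p=65, q=8
  k=2: a=1, p=73, q=9

73/9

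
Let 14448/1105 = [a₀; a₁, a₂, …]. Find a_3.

14448 = 13·1105 + 83   →  a_0 = 13
1105 = 13·83 + 26   →  a_1 = 13
83 = 3·26 + 5   →  a_2 = 3
26 = 5·5 + 1   →  a_3 = 5

5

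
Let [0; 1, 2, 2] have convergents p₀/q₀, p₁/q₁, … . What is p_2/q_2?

Using pₖ = aₖpₖ₋₁ + pₖ₋₂, qₖ = aₖqₖ₋₁ + qₖ₋₂ (with p₋₁=1, p₋₂=0, q₋₁=0, q₋₂=1):
  k=0: a=0, p=0, q=1
  k=1: a=1, p=1, q=1
  k=2: a=2, p=2, q=3

2/3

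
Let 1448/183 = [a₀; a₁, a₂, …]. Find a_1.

1

1448 = 7·183 + 167   →  a_0 = 7
183 = 1·167 + 16   →  a_1 = 1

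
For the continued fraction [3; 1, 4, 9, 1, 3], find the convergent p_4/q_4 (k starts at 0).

Using pₖ = aₖpₖ₋₁ + pₖ₋₂, qₖ = aₖqₖ₋₁ + qₖ₋₂ (with p₋₁=1, p₋₂=0, q₋₁=0, q₋₂=1):
  k=0: a=3, p=3, q=1
  k=1: a=1, p=4, q=1
  k=2: a=4, p=19, q=5
  k=3: a=9, p=175, q=46
  k=4: a=1, p=194, q=51

194/51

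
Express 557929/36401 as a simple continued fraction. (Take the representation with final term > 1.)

[15; 3, 18, 12, 1, 2, 17]

557929 = 15·36401 + 11914
36401 = 3·11914 + 659
11914 = 18·659 + 52
659 = 12·52 + 35
52 = 1·35 + 17
35 = 2·17 + 1
17 = 17·1 + 0  (stop)
So 557929/36401 = [15; 3, 18, 12, 1, 2, 17].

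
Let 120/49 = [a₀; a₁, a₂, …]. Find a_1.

120 = 2·49 + 22   →  a_0 = 2
49 = 2·22 + 5   →  a_1 = 2

2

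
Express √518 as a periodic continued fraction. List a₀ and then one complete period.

[22; 1, 3, 6, 3, 1, 44]

a₀ = ⌊√518⌋ = 22.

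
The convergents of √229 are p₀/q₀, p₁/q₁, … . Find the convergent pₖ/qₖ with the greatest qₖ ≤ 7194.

51527/3405

√229 = [15; 7, 1, 1, 7, 30, …] (period length 5).
Convergents:
  p_0/q_0 = 15/1
  p_1/q_1 = 106/7
  p_2/q_2 = 121/8
  p_3/q_3 = 227/15
  p_4/q_4 = 1710/113
  p_5/q_5 = 51527/3405
  p_6/q_6 = 362399/23948
q_5 = 3405 ≤ 7194 < 23948 = q_6, so the answer is 51527/3405.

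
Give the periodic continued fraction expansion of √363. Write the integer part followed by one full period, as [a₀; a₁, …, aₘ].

[19; 19, 38]

a₀ = ⌊√363⌋ = 19.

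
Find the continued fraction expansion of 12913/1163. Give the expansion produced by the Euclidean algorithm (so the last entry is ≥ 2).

12913 = 11·1163 + 120
1163 = 9·120 + 83
120 = 1·83 + 37
83 = 2·37 + 9
37 = 4·9 + 1
9 = 9·1 + 0  (stop)
So 12913/1163 = [11; 9, 1, 2, 4, 9].

[11; 9, 1, 2, 4, 9]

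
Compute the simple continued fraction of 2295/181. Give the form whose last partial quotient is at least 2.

2295 = 12*181 + 123
181 = 1*123 + 58
123 = 2*58 + 7
58 = 8*7 + 2
7 = 3*2 + 1
2 = 2*1 + 0  (stop)
So 2295/181 = [12; 1, 2, 8, 3, 2].

[12; 1, 2, 8, 3, 2]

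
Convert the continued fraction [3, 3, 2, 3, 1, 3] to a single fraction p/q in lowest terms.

385/117

Fold from the inside: start with 3/1.
  1 + 1/3 = 4/3
  3 + 3/4 = 15/4
  2 + 4/15 = 34/15
  3 + 15/34 = 117/34
  3 + 34/117 = 385/117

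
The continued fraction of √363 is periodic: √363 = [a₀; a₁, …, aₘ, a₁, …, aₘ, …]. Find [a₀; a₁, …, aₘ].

a₀ = ⌊√363⌋ = 19.
With m₀=0, d₀=1 and mₖ₊₁ = dₖaₖ − mₖ, dₖ₊₁ = (n − mₖ₊₁²)/dₖ, aₖ₊₁ = ⌊(a₀+mₖ₊₁)/dₖ₊₁⌋:
  k=1: m=19, d=2, a=19
  k=2: m=19, d=1, a=38
d=1 and a=2a₀=38 at k=2, so the next step gives (m, d) = (19, 2) again — its k=1 value — and the period has length 2.

[19; 19, 38]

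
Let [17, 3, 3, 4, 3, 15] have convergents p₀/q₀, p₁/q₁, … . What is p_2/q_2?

Using pₖ = aₖpₖ₋₁ + pₖ₋₂, qₖ = aₖqₖ₋₁ + qₖ₋₂ (with p₋₁=1, p₋₂=0, q₋₁=0, q₋₂=1):
  k=0: a=17, p=17, q=1
  k=1: a=3, p=52, q=3
  k=2: a=3, p=173, q=10

173/10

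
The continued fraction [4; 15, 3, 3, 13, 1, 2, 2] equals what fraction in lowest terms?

61021/15010

Fold from the inside: start with 2/1.
  2 + 1/2 = 5/2
  1 + 2/5 = 7/5
  13 + 5/7 = 96/7
  3 + 7/96 = 295/96
  3 + 96/295 = 981/295
  15 + 295/981 = 15010/981
  4 + 981/15010 = 61021/15010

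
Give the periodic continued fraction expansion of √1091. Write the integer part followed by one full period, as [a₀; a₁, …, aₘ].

a₀ = ⌊√1091⌋ = 33.

[33; 33, 66]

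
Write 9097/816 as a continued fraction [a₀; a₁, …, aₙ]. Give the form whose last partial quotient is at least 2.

9097 = 11*816 + 121
816 = 6*121 + 90
121 = 1*90 + 31
90 = 2*31 + 28
31 = 1*28 + 3
28 = 9*3 + 1
3 = 3*1 + 0  (stop)
So 9097/816 = [11; 6, 1, 2, 1, 9, 3].

[11; 6, 1, 2, 1, 9, 3]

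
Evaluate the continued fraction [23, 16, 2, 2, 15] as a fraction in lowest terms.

Fold from the inside: start with 15/1.
  2 + 1/15 = 31/15
  2 + 15/31 = 77/31
  16 + 31/77 = 1263/77
  23 + 77/1263 = 29126/1263

29126/1263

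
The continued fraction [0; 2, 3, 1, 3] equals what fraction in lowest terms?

Fold from the inside: start with 3/1.
  1 + 1/3 = 4/3
  3 + 3/4 = 15/4
  2 + 4/15 = 34/15
  0 + 15/34 = 15/34

15/34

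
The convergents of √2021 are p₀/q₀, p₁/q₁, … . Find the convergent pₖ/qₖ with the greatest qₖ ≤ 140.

2023/45

√2021 = [44; 1, 21, 2, 21, 1, 88, …] (period length 6).
Convergents:
  p_0/q_0 = 44/1
  p_1/q_1 = 45/1
  p_2/q_2 = 989/22
  p_3/q_3 = 2023/45
  p_4/q_4 = 43472/967
q_3 = 45 ≤ 140 < 967 = q_4, so the answer is 2023/45.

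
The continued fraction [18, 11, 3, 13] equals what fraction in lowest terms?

8194/453

Fold from the inside: start with 13/1.
  3 + 1/13 = 40/13
  11 + 13/40 = 453/40
  18 + 40/453 = 8194/453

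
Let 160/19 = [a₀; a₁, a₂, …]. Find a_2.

160 = 8·19 + 8   →  a_0 = 8
19 = 2·8 + 3   →  a_1 = 2
8 = 2·3 + 2   →  a_2 = 2

2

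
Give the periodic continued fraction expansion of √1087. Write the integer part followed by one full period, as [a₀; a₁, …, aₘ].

[32; 1, 31, 1, 64]

a₀ = ⌊√1087⌋ = 32.
With m₀=0, d₀=1 and mₖ₊₁ = dₖaₖ − mₖ, dₖ₊₁ = (n − mₖ₊₁²)/dₖ, aₖ₊₁ = ⌊(a₀+mₖ₊₁)/dₖ₊₁⌋:
  k=1: m=32, d=63, a=1
  k=2: m=31, d=2, a=31
  k=3: m=31, d=63, a=1
  k=4: m=32, d=1, a=64
d=1 and a=2a₀=64 at k=4, so the next step gives (m, d) = (32, 63) again — its k=1 value — and the period has length 4.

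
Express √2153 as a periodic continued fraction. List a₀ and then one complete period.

a₀ = ⌊√2153⌋ = 46.
With m₀=0, d₀=1 and mₖ₊₁ = dₖaₖ − mₖ, dₖ₊₁ = (n − mₖ₊₁²)/dₖ, aₖ₊₁ = ⌊(a₀+mₖ₊₁)/dₖ₊₁⌋:
  k=1: m=46, d=37, a=2
  k=2: m=28, d=37, a=2
  k=3: m=46, d=1, a=92
d=1 and a=2a₀=92 at k=3, so the next step gives (m, d) = (46, 37) again — its k=1 value — and the period has length 3.

[46; 2, 2, 92]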